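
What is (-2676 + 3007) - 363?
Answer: -32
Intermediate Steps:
(-2676 + 3007) - 363 = 331 - 363 = -32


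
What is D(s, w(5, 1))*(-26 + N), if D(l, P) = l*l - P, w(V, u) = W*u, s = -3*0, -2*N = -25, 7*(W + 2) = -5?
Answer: -513/14 ≈ -36.643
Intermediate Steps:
W = -19/7 (W = -2 + (⅐)*(-5) = -2 - 5/7 = -19/7 ≈ -2.7143)
N = 25/2 (N = -½*(-25) = 25/2 ≈ 12.500)
s = 0
w(V, u) = -19*u/7
D(l, P) = l² - P
D(s, w(5, 1))*(-26 + N) = (0² - (-19)/7)*(-26 + 25/2) = (0 - 1*(-19/7))*(-27/2) = (0 + 19/7)*(-27/2) = (19/7)*(-27/2) = -513/14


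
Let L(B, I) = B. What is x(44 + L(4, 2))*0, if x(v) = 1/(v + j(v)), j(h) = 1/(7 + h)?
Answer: 0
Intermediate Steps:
x(v) = 1/(v + 1/(7 + v))
x(44 + L(4, 2))*0 = ((7 + (44 + 4))/(1 + (44 + 4)*(7 + (44 + 4))))*0 = ((7 + 48)/(1 + 48*(7 + 48)))*0 = (55/(1 + 48*55))*0 = (55/(1 + 2640))*0 = (55/2641)*0 = 0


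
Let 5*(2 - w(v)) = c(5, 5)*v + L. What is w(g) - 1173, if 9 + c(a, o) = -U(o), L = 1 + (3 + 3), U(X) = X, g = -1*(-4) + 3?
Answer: -5764/5 ≈ -1152.8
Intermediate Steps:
g = 7 (g = 4 + 3 = 7)
L = 7 (L = 1 + 6 = 7)
c(a, o) = -9 - o
w(v) = ⅗ + 14*v/5 (w(v) = 2 - ((-9 - 1*5)*v + 7)/5 = 2 - ((-9 - 5)*v + 7)/5 = 2 - (-14*v + 7)/5 = 2 - (7 - 14*v)/5 = 2 + (-7/5 + 14*v/5) = ⅗ + 14*v/5)
w(g) - 1173 = (⅗ + (14/5)*7) - 1173 = (⅗ + 98/5) - 1173 = 101/5 - 1173 = -5764/5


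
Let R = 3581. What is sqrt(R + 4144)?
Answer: 5*sqrt(309) ≈ 87.892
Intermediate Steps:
sqrt(R + 4144) = sqrt(3581 + 4144) = sqrt(7725) = 5*sqrt(309)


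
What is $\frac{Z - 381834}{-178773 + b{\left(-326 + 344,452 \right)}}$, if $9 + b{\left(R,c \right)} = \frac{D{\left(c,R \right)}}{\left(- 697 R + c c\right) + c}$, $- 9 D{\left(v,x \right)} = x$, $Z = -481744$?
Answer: $\frac{82994163690}{17181844111} \approx 4.8303$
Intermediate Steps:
$D{\left(v,x \right)} = - \frac{x}{9}$
$b{\left(R,c \right)} = -9 - \frac{R}{9 \left(c + c^{2} - 697 R\right)}$ ($b{\left(R,c \right)} = -9 + \frac{\left(- \frac{1}{9}\right) R}{\left(- 697 R + c c\right) + c} = -9 + \frac{\left(- \frac{1}{9}\right) R}{\left(- 697 R + c^{2}\right) + c} = -9 + \frac{\left(- \frac{1}{9}\right) R}{\left(c^{2} - 697 R\right) + c} = -9 + \frac{\left(- \frac{1}{9}\right) R}{c + c^{2} - 697 R} = -9 - \frac{R}{9 \left(c + c^{2} - 697 R\right)}$)
$\frac{Z - 381834}{-178773 + b{\left(-326 + 344,452 \right)}} = \frac{-481744 - 381834}{-178773 + \frac{\left(-9\right) 452 - 9 \cdot 452^{2} + \frac{56456 \left(-326 + 344\right)}{9}}{452 + 452^{2} - 697 \left(-326 + 344\right)}} = - \frac{863578}{-178773 + \frac{-4068 - 1838736 + \frac{56456}{9} \cdot 18}{452 + 204304 - 12546}} = - \frac{863578}{-178773 + \frac{-4068 - 1838736 + 112912}{452 + 204304 - 12546}} = - \frac{863578}{-178773 + \frac{1}{192210} \left(-1729892\right)} = - \frac{863578}{-178773 - \frac{864946}{96105}} = - \frac{863578}{- \frac{17181844111}{96105}} = \left(-863578\right) \left(- \frac{96105}{17181844111}\right) = \frac{82994163690}{17181844111}$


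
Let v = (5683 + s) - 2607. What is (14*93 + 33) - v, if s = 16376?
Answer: -18117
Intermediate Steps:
v = 19452 (v = (5683 + 16376) - 2607 = 22059 - 2607 = 19452)
(14*93 + 33) - v = (14*93 + 33) - 1*19452 = (1302 + 33) - 19452 = 1335 - 19452 = -18117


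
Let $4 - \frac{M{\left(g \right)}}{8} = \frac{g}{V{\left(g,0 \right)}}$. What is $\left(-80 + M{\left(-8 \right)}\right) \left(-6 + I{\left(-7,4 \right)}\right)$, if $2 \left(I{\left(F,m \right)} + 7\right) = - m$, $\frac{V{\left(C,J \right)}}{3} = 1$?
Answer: $400$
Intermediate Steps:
$V{\left(C,J \right)} = 3$ ($V{\left(C,J \right)} = 3 \cdot 1 = 3$)
$I{\left(F,m \right)} = -7 - \frac{m}{2}$ ($I{\left(F,m \right)} = -7 + \frac{\left(-1\right) m}{2} = -7 - \frac{m}{2}$)
$M{\left(g \right)} = 32 - \frac{8 g}{3}$ ($M{\left(g \right)} = 32 - 8 \frac{g}{3} = 32 - \frac{8 g}{3}$)
$\left(-80 + M{\left(-8 \right)}\right) \left(-6 + I{\left(-7,4 \right)}\right) = \left(-80 + \left(32 - - \frac{64}{3}\right)\right) \left(-6 - 9\right) = \left(-80 + \left(32 + \frac{64}{3}\right)\right) \left(-6 - 9\right) = \left(-80 + \frac{160}{3}\right) \left(-6 - 9\right) = \left(- \frac{80}{3}\right) \left(-15\right) = 400$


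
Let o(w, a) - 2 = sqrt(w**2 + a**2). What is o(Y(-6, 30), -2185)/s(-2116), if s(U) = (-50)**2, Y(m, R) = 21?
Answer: 1/1250 + sqrt(4774666)/2500 ≈ 0.87484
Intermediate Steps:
s(U) = 2500
o(w, a) = 2 + sqrt(a**2 + w**2) (o(w, a) = 2 + sqrt(w**2 + a**2) = 2 + sqrt(a**2 + w**2))
o(Y(-6, 30), -2185)/s(-2116) = (2 + sqrt((-2185)**2 + 21**2))/2500 = (2 + sqrt(4774225 + 441))*(1/2500) = (2 + sqrt(4774666))*(1/2500) = 1/1250 + sqrt(4774666)/2500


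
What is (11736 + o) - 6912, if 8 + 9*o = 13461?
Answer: 56869/9 ≈ 6318.8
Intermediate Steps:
o = 13453/9 (o = -8/9 + (⅑)*13461 = -8/9 + 4487/3 = 13453/9 ≈ 1494.8)
(11736 + o) - 6912 = (11736 + 13453/9) - 6912 = 119077/9 - 6912 = 56869/9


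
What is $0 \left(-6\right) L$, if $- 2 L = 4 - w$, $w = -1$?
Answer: $0$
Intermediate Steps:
$L = - \frac{5}{2}$ ($L = - \frac{4 - -1}{2} = - \frac{4 + 1}{2} = \left(- \frac{1}{2}\right) 5 = - \frac{5}{2} \approx -2.5$)
$0 \left(-6\right) L = 0 \left(-6\right) \left(- \frac{5}{2}\right) = 0 \left(- \frac{5}{2}\right) = 0$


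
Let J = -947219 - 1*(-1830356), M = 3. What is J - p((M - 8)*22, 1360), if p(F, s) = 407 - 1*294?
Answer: 883024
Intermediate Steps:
p(F, s) = 113 (p(F, s) = 407 - 294 = 113)
J = 883137 (J = -947219 + 1830356 = 883137)
J - p((M - 8)*22, 1360) = 883137 - 1*113 = 883137 - 113 = 883024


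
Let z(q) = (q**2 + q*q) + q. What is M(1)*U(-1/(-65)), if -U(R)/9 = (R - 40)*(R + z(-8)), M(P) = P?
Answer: 182473191/4225 ≈ 43189.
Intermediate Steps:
z(q) = q + 2*q**2 (z(q) = (q**2 + q**2) + q = 2*q**2 + q = q + 2*q**2)
U(R) = -9*(-40 + R)*(120 + R) (U(R) = -9*(R - 40)*(R - 8*(1 + 2*(-8))) = -9*(-40 + R)*(R - 8*(1 - 16)) = -9*(-40 + R)*(R - 8*(-15)) = -9*(-40 + R)*(R + 120) = -9*(-40 + R)*(120 + R))
M(1)*U(-1/(-65)) = 1*(43200 - (-720)/(-65) - 9*(-1/(-65))**2) = 1*(43200 - (-720)*(-1)/65 - 9*(-1*(-1/65))**2) = 1*(43200 - 720*1/65 - 9*(1/65)**2) = 1*(43200 - 144/13 - 9*1/4225) = 1*(43200 - 144/13 - 9/4225) = 1*(182473191/4225) = 182473191/4225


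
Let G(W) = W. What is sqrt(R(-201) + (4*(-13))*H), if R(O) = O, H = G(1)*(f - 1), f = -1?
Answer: I*sqrt(97) ≈ 9.8489*I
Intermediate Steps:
H = -2 (H = 1*(-1 - 1) = 1*(-2) = -2)
sqrt(R(-201) + (4*(-13))*H) = sqrt(-201 + (4*(-13))*(-2)) = sqrt(-201 - 52*(-2)) = sqrt(-201 + 104) = sqrt(-97) = I*sqrt(97)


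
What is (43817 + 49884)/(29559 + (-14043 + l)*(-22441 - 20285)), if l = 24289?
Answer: -93701/437741037 ≈ -0.00021406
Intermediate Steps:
(43817 + 49884)/(29559 + (-14043 + l)*(-22441 - 20285)) = (43817 + 49884)/(29559 + (-14043 + 24289)*(-22441 - 20285)) = 93701/(29559 + 10246*(-42726)) = 93701/(29559 - 437770596) = 93701/(-437741037) = 93701*(-1/437741037) = -93701/437741037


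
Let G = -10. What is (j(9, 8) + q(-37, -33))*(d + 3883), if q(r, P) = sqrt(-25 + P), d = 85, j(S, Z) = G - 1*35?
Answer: -178560 + 3968*I*sqrt(58) ≈ -1.7856e+5 + 30219.0*I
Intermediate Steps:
j(S, Z) = -45 (j(S, Z) = -10 - 1*35 = -10 - 35 = -45)
(j(9, 8) + q(-37, -33))*(d + 3883) = (-45 + sqrt(-25 - 33))*(85 + 3883) = (-45 + sqrt(-58))*3968 = (-45 + I*sqrt(58))*3968 = -178560 + 3968*I*sqrt(58)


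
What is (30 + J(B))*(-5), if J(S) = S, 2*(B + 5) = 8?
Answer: -145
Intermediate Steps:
B = -1 (B = -5 + (½)*8 = -5 + 4 = -1)
(30 + J(B))*(-5) = (30 - 1)*(-5) = 29*(-5) = -145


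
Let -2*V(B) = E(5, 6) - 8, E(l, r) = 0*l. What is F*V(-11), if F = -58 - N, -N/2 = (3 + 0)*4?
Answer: -136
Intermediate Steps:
N = -24 (N = -2*(3 + 0)*4 = -6*4 = -2*12 = -24)
E(l, r) = 0
V(B) = 4 (V(B) = -(0 - 8)/2 = -½*(-8) = 4)
F = -34 (F = -58 - 1*(-24) = -58 + 24 = -34)
F*V(-11) = -34*4 = -136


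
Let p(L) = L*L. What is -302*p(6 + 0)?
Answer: -10872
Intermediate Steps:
p(L) = L²
-302*p(6 + 0) = -302*(6 + 0)² = -302*6² = -302*36 = -10872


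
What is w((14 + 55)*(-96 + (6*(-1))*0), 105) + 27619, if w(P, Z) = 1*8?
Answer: 27627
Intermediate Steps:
w(P, Z) = 8
w((14 + 55)*(-96 + (6*(-1))*0), 105) + 27619 = 8 + 27619 = 27627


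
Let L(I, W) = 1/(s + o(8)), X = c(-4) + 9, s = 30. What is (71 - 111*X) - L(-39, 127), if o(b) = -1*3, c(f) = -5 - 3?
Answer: -1081/27 ≈ -40.037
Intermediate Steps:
c(f) = -8
X = 1 (X = -8 + 9 = 1)
o(b) = -3
L(I, W) = 1/27 (L(I, W) = 1/(30 - 3) = 1/27)
(71 - 111*X) - L(-39, 127) = (71 - 111*1) - 1*1/27 = (71 - 111) - 1/27 = -40 - 1/27 = -1081/27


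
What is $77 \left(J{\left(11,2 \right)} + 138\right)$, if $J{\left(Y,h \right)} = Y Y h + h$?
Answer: $29414$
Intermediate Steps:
$J{\left(Y,h \right)} = h + h Y^{2}$ ($J{\left(Y,h \right)} = Y^{2} h + h = h Y^{2} + h = h + h Y^{2}$)
$77 \left(J{\left(11,2 \right)} + 138\right) = 77 \left(2 \left(1 + 11^{2}\right) + 138\right) = 77 \left(2 \left(1 + 121\right) + 138\right) = 77 \left(2 \cdot 122 + 138\right) = 77 \left(244 + 138\right) = 77 \cdot 382 = 29414$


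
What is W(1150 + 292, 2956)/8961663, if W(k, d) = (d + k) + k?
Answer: 5840/8961663 ≈ 0.00065167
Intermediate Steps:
W(k, d) = d + 2*k
W(1150 + 292, 2956)/8961663 = (2956 + 2*(1150 + 292))/8961663 = (2956 + 2*1442)*(1/8961663) = (2956 + 2884)*(1/8961663) = 5840*(1/8961663) = 5840/8961663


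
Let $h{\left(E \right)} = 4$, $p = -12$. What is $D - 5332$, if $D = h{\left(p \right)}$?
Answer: $-5328$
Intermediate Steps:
$D = 4$
$D - 5332 = 4 - 5332 = -5328$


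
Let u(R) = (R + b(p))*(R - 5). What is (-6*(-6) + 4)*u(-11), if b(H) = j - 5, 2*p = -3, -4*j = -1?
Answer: 10080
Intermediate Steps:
j = 1/4 (j = -1/4*(-1) = 1/4 ≈ 0.25000)
p = -3/2 (p = (1/2)*(-3) = -3/2 ≈ -1.5000)
b(H) = -19/4 (b(H) = 1/4 - 5 = -19/4)
u(R) = (-5 + R)*(-19/4 + R) (u(R) = (R - 19/4)*(R - 5) = (-19/4 + R)*(-5 + R) = (-5 + R)*(-19/4 + R))
(-6*(-6) + 4)*u(-11) = (-6*(-6) + 4)*(95/4 + (-11)**2 - 39/4*(-11)) = (36 + 4)*(95/4 + 121 + 429/4) = 40*252 = 10080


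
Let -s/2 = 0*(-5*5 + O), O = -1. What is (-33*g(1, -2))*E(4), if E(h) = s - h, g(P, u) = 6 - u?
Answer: 1056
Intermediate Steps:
s = 0 (s = -0*(-5*5 - 1) = -0*(-25 - 1) = -0*(-26) = -2*0 = 0)
E(h) = -h (E(h) = 0 - h = -h)
(-33*g(1, -2))*E(4) = (-33*(6 - 1*(-2)))*(-1*4) = -33*(6 + 2)*(-4) = -33*8*(-4) = -264*(-4) = 1056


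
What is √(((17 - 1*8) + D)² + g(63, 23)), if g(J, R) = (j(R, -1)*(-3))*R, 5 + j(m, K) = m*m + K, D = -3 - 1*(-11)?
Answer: I*√35798 ≈ 189.2*I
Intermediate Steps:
D = 8 (D = -3 + 11 = 8)
j(m, K) = -5 + K + m² (j(m, K) = -5 + (m*m + K) = -5 + (m² + K) = -5 + (K + m²) = -5 + K + m²)
g(J, R) = R*(18 - 3*R²) (g(J, R) = ((-5 - 1 + R²)*(-3))*R = ((-6 + R²)*(-3))*R = (18 - 3*R²)*R = R*(18 - 3*R²))
√(((17 - 1*8) + D)² + g(63, 23)) = √(((17 - 1*8) + 8)² + 3*23*(6 - 1*23²)) = √(((17 - 8) + 8)² + 3*23*(6 - 1*529)) = √((9 + 8)² + 3*23*(6 - 529)) = √(17² + 3*23*(-523)) = √(289 - 36087) = √(-35798) = I*√35798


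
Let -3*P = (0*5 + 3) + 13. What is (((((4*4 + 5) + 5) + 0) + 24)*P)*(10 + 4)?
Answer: -11200/3 ≈ -3733.3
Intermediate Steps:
P = -16/3 (P = -((0*5 + 3) + 13)/3 = -((0 + 3) + 13)/3 = -(3 + 13)/3 = -⅓*16 = -16/3 ≈ -5.3333)
(((((4*4 + 5) + 5) + 0) + 24)*P)*(10 + 4) = (((((4*4 + 5) + 5) + 0) + 24)*(-16/3))*(10 + 4) = (((((16 + 5) + 5) + 0) + 24)*(-16/3))*14 = ((((21 + 5) + 0) + 24)*(-16/3))*14 = (((26 + 0) + 24)*(-16/3))*14 = ((26 + 24)*(-16/3))*14 = (50*(-16/3))*14 = -800/3*14 = -11200/3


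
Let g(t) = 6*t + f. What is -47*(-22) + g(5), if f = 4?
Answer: 1068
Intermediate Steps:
g(t) = 4 + 6*t (g(t) = 6*t + 4 = 4 + 6*t)
-47*(-22) + g(5) = -47*(-22) + (4 + 6*5) = 1034 + (4 + 30) = 1034 + 34 = 1068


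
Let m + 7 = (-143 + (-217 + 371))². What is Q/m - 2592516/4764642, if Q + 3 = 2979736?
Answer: 2366177575627/90528198 ≈ 26137.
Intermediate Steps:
Q = 2979733 (Q = -3 + 2979736 = 2979733)
m = 114 (m = -7 + (-143 + (-217 + 371))² = -7 + (-143 + 154)² = -7 + 11² = -7 + 121 = 114)
Q/m - 2592516/4764642 = 2979733/114 - 2592516/4764642 = 2979733*(1/114) - 2592516*1/4764642 = 2979733/114 - 432086/794107 = 2366177575627/90528198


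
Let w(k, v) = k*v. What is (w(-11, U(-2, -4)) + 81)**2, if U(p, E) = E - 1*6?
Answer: 36481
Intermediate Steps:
U(p, E) = -6 + E (U(p, E) = E - 6 = -6 + E)
(w(-11, U(-2, -4)) + 81)**2 = (-11*(-6 - 4) + 81)**2 = (-11*(-10) + 81)**2 = (110 + 81)**2 = 191**2 = 36481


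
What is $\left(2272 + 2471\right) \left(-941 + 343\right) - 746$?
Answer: $-2837060$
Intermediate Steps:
$\left(2272 + 2471\right) \left(-941 + 343\right) - 746 = 4743 \left(-598\right) - 746 = -2836314 - 746 = -2837060$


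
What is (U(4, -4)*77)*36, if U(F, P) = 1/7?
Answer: 396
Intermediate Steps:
U(F, P) = ⅐ (U(F, P) = 1*(⅐) = ⅐)
(U(4, -4)*77)*36 = ((⅐)*77)*36 = 11*36 = 396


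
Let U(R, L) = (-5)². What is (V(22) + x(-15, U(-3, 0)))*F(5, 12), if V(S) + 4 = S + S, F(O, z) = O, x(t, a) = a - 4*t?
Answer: 625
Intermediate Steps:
U(R, L) = 25
V(S) = -4 + 2*S (V(S) = -4 + (S + S) = -4 + 2*S)
(V(22) + x(-15, U(-3, 0)))*F(5, 12) = ((-4 + 2*22) + (25 - 4*(-15)))*5 = ((-4 + 44) + (25 + 60))*5 = (40 + 85)*5 = 125*5 = 625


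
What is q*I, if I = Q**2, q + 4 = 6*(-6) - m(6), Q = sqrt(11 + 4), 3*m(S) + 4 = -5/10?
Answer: -1155/2 ≈ -577.50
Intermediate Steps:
m(S) = -3/2 (m(S) = -4/3 + (-5/10)/3 = -4/3 + (-5*1/10)/3 = -4/3 + (1/3)*(-1/2) = -4/3 - 1/6 = -3/2)
Q = sqrt(15) ≈ 3.8730
q = -77/2 (q = -4 + (6*(-6) - 1*(-3/2)) = -4 + (-36 + 3/2) = -4 - 69/2 = -77/2 ≈ -38.500)
I = 15 (I = (sqrt(15))**2 = 15)
q*I = -77/2*15 = -1155/2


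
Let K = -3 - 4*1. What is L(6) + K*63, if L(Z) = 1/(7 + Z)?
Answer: -5732/13 ≈ -440.92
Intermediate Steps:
K = -7 (K = -3 - 4 = -7)
L(6) + K*63 = 1/(7 + 6) - 7*63 = 1/13 - 441 = -5732/13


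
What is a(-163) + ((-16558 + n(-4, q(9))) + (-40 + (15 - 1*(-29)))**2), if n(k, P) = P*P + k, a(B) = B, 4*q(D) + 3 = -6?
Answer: -267263/16 ≈ -16704.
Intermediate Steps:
q(D) = -9/4 (q(D) = -3/4 + (1/4)*(-6) = -3/4 - 3/2 = -9/4)
n(k, P) = k + P**2 (n(k, P) = P**2 + k = k + P**2)
a(-163) + ((-16558 + n(-4, q(9))) + (-40 + (15 - 1*(-29)))**2) = -163 + ((-16558 + (-4 + (-9/4)**2)) + (-40 + (15 - 1*(-29)))**2) = -163 + ((-16558 + (-4 + 81/16)) + (-40 + (15 + 29))**2) = -163 + ((-16558 + 17/16) + (-40 + 44)**2) = -163 + (-264911/16 + 4**2) = -163 + (-264911/16 + 16) = -163 - 264655/16 = -267263/16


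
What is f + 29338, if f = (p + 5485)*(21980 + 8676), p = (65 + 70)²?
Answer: 726883098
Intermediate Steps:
p = 18225 (p = 135² = 18225)
f = 726853760 (f = (18225 + 5485)*(21980 + 8676) = 23710*30656 = 726853760)
f + 29338 = 726853760 + 29338 = 726883098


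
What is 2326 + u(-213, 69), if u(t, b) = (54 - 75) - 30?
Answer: 2275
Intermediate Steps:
u(t, b) = -51 (u(t, b) = -21 - 30 = -51)
2326 + u(-213, 69) = 2326 - 51 = 2275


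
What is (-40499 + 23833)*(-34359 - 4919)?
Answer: 654607148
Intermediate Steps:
(-40499 + 23833)*(-34359 - 4919) = -16666*(-39278) = 654607148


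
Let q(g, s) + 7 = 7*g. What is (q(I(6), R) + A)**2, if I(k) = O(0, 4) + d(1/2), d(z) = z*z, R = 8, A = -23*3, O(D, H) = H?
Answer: 34225/16 ≈ 2139.1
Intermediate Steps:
A = -69
d(z) = z**2
I(k) = 17/4 (I(k) = 4 + (1/2)**2 = 4 + 1/4 = 17/4)
q(g, s) = -7 + 7*g
(q(I(6), R) + A)**2 = ((-7 + 7*(17/4)) - 69)**2 = ((-7 + 119/4) - 69)**2 = (91/4 - 69)**2 = (-185/4)**2 = 34225/16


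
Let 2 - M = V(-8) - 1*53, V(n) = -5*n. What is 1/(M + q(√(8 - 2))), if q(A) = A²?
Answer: 1/21 ≈ 0.047619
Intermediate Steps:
M = 15 (M = 2 - (-5*(-8) - 1*53) = 2 - (40 - 53) = 2 - 1*(-13) = 2 + 13 = 15)
1/(M + q(√(8 - 2))) = 1/(15 + (√(8 - 2))²) = 1/(15 + (√6)²) = 1/(15 + 6) = 1/21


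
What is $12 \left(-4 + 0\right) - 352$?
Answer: $-400$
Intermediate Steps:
$12 \left(-4 + 0\right) - 352 = 12 \left(-4\right) - 352 = -48 - 352 = -400$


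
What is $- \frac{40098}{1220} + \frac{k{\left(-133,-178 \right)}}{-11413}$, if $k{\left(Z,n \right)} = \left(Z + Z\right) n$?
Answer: $- \frac{257701517}{6961930} \approx -37.016$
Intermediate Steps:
$k{\left(Z,n \right)} = 2 Z n$
$- \frac{40098}{1220} + \frac{k{\left(-133,-178 \right)}}{-11413} = - \frac{40098}{1220} + \frac{2 \left(-133\right) \left(-178\right)}{-11413} = \left(-40098\right) \frac{1}{1220} + 47348 \left(- \frac{1}{11413}\right) = - \frac{20049}{610} - \frac{47348}{11413} = - \frac{257701517}{6961930}$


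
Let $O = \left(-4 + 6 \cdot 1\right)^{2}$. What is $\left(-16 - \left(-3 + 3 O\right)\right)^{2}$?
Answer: $625$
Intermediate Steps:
$O = 4$ ($O = \left(-4 + 6\right)^{2} = 2^{2} = 4$)
$\left(-16 - \left(-3 + 3 O\right)\right)^{2} = \left(-16 - \left(-3 + 12\right)\right)^{2} = \left(-16 + \left(\left(-3 - 12\right) + 6\right)\right)^{2} = \left(-16 + \left(-15 + 6\right)\right)^{2} = \left(-16 - 9\right)^{2} = \left(-25\right)^{2} = 625$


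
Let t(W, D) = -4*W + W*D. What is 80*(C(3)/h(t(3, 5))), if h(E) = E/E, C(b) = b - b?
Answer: 0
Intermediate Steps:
t(W, D) = -4*W + D*W
C(b) = 0
h(E) = 1
80*(C(3)/h(t(3, 5))) = 80*(0/1) = 80*(0*1) = 80*0 = 0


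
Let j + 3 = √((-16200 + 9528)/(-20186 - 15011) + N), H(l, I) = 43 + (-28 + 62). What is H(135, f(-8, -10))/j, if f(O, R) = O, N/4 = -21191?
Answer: -8130507/2983748609 - 1078*I*√535754338427/2983748609 ≈ -0.0027249 - 0.26445*I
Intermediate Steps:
N = -84764 (N = 4*(-21191) = -84764)
H(l, I) = 77 (H(l, I) = 43 + 34 = 77)
j = -3 + 14*I*√535754338427/35197 (j = -3 + √((-16200 + 9528)/(-20186 - 15011) - 84764) = -3 + √(-6672/(-35197) - 84764) = -3 + √(-6672*(-1/35197) - 84764) = -3 + √(6672/35197 - 84764) = -3 + √(-2983431836/35197) = -3 + 14*I*√535754338427/35197 ≈ -3.0 + 291.14*I)
H(135, f(-8, -10))/j = 77/(-3 + 14*I*√535754338427/35197)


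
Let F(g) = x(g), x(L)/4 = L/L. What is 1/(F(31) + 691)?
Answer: 1/695 ≈ 0.0014388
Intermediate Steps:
x(L) = 4 (x(L) = 4*(L/L) = 4*1 = 4)
F(g) = 4
1/(F(31) + 691) = 1/(4 + 691) = 1/695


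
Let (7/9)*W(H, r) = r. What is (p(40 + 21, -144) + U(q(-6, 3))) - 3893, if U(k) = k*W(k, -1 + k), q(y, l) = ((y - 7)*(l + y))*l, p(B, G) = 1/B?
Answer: 5788724/427 ≈ 13557.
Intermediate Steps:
W(H, r) = 9*r/7
q(y, l) = l*(-7 + y)*(l + y) (q(y, l) = ((-7 + y)*(l + y))*l = l*(-7 + y)*(l + y))
U(k) = k*(-9/7 + 9*k/7) (U(k) = k*(9*(-1 + k)/7) = k*(-9/7 + 9*k/7))
(p(40 + 21, -144) + U(q(-6, 3))) - 3893 = (1/(40 + 21) + 9*(3*((-6)**2 - 7*3 - 7*(-6) + 3*(-6)))*(-1 + 3*((-6)**2 - 7*3 - 7*(-6) + 3*(-6)))/7) - 3893 = (1/61 + 9*(3*(36 - 21 + 42 - 18))*(-1 + 3*(36 - 21 + 42 - 18))/7) - 3893 = (1/61 + 9*(3*39)*(-1 + 3*39)/7) - 3893 = (1/61 + (9/7)*117*(-1 + 117)) - 3893 = (1/61 + (9/7)*117*116) - 3893 = (1/61 + 122148/7) - 3893 = 7451035/427 - 3893 = 5788724/427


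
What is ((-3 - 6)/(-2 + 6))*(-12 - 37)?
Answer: 441/4 ≈ 110.25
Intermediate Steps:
((-3 - 6)/(-2 + 6))*(-12 - 37) = -9/4*(-49) = 441/4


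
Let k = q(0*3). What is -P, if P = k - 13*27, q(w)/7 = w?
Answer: 351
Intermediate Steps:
q(w) = 7*w
k = 0 (k = 7*(0*3) = 7*0 = 0)
P = -351 (P = 0 - 13*27 = 0 - 351 = -351)
-P = -1*(-351) = 351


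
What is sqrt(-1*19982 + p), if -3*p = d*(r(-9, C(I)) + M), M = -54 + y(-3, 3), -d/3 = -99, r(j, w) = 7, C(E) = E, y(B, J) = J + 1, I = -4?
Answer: 5*I*sqrt(629) ≈ 125.4*I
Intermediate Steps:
y(B, J) = 1 + J
d = 297 (d = -3*(-99) = 297)
M = -50 (M = -54 + (1 + 3) = -54 + 4 = -50)
p = 4257 (p = -99*(7 - 50) = -99*(-43) = -1/3*(-12771) = 4257)
sqrt(-1*19982 + p) = sqrt(-1*19982 + 4257) = sqrt(-19982 + 4257) = sqrt(-15725) = 5*I*sqrt(629)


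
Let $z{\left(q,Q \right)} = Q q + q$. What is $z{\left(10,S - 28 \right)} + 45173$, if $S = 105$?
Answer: $45953$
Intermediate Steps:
$z{\left(q,Q \right)} = q + Q q$
$z{\left(10,S - 28 \right)} + 45173 = 10 \left(1 + \left(105 - 28\right)\right) + 45173 = 10 \left(1 + 77\right) + 45173 = 10 \cdot 78 + 45173 = 780 + 45173 = 45953$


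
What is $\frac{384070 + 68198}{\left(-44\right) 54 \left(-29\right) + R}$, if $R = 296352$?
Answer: $\frac{12563}{10146} \approx 1.2382$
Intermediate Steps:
$\frac{384070 + 68198}{\left(-44\right) 54 \left(-29\right) + R} = \frac{384070 + 68198}{\left(-44\right) 54 \left(-29\right) + 296352} = \frac{452268}{\left(-2376\right) \left(-29\right) + 296352} = \frac{452268}{68904 + 296352} = \frac{452268}{365256} = 452268 \cdot \frac{1}{365256} = \frac{12563}{10146}$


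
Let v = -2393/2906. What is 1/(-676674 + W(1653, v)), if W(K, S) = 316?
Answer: -1/676358 ≈ -1.4785e-6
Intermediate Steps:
v = -2393/2906 (v = -2393*1/2906 = -2393/2906 ≈ -0.82347)
1/(-676674 + W(1653, v)) = 1/(-676674 + 316) = 1/(-676358) = -1/676358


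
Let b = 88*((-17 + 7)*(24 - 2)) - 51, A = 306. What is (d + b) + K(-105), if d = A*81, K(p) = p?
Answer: 5270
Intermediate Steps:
d = 24786 (d = 306*81 = 24786)
b = -19411 (b = 88*(-10*22) - 51 = 88*(-220) - 51 = -19360 - 51 = -19411)
(d + b) + K(-105) = (24786 - 19411) - 105 = 5375 - 105 = 5270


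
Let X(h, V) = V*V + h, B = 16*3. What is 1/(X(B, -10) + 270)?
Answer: 1/418 ≈ 0.0023923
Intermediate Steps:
B = 48
X(h, V) = h + V**2 (X(h, V) = V**2 + h = h + V**2)
1/(X(B, -10) + 270) = 1/((48 + (-10)**2) + 270) = 1/((48 + 100) + 270) = 1/(148 + 270) = 1/418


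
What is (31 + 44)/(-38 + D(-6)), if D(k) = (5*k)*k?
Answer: 75/142 ≈ 0.52817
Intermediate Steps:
D(k) = 5*k**2
(31 + 44)/(-38 + D(-6)) = (31 + 44)/(-38 + 5*(-6)**2) = 75/(-38 + 5*36) = 75/(-38 + 180) = 75/142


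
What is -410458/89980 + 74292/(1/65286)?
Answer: 218211735559651/44990 ≈ 4.8502e+9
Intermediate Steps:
-410458/89980 + 74292/(1/65286) = -410458*1/89980 + 74292/(1/65286) = -205229/44990 + 74292*65286 = -205229/44990 + 4850227512 = 218211735559651/44990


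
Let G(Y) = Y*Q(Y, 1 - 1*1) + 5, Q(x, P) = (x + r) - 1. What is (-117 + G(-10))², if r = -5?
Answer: 2304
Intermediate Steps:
Q(x, P) = -6 + x (Q(x, P) = (x - 5) - 1 = (-5 + x) - 1 = -6 + x)
G(Y) = 5 + Y*(-6 + Y) (G(Y) = Y*(-6 + Y) + 5 = 5 + Y*(-6 + Y))
(-117 + G(-10))² = (-117 + (5 - 10*(-6 - 10)))² = (-117 + (5 - 10*(-16)))² = (-117 + (5 + 160))² = (-117 + 165)² = 48² = 2304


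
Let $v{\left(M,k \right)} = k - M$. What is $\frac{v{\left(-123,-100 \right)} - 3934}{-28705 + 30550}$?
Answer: $- \frac{3911}{1845} \approx -2.1198$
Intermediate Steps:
$\frac{v{\left(-123,-100 \right)} - 3934}{-28705 + 30550} = \frac{\left(-100 - -123\right) - 3934}{-28705 + 30550} = \frac{\left(-100 + 123\right) - 3934}{1845} = \left(23 - 3934\right) \frac{1}{1845} = \left(-3911\right) \frac{1}{1845} = - \frac{3911}{1845}$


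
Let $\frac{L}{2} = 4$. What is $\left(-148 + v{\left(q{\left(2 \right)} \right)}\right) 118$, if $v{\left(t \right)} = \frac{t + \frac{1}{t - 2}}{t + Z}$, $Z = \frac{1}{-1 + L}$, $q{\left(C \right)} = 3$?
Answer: $- \frac{190452}{11} \approx -17314.0$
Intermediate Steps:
$L = 8$ ($L = 2 \cdot 4 = 8$)
$Z = \frac{1}{7}$ ($Z = \frac{1}{-1 + 8} = \frac{1}{7} \approx 0.14286$)
$v{\left(t \right)} = \frac{t + \frac{1}{-2 + t}}{\frac{1}{7} + t}$ ($v{\left(t \right)} = \frac{t + \frac{1}{t - 2}}{t + \frac{1}{7}} = \frac{t + \frac{1}{-2 + t}}{\frac{1}{7} + t}$)
$\left(-148 + v{\left(q{\left(2 \right)} \right)}\right) 118 = \left(-148 + \frac{7 \left(1 + 3^{2} - 6\right)}{-2 - 39 + 7 \cdot 3^{2}}\right) 118 = \left(-148 + \frac{7 \left(1 + 9 - 6\right)}{-2 - 39 + 7 \cdot 9}\right) 118 = \left(-148 + 7 \frac{1}{-2 - 39 + 63} \cdot 4\right) 118 = \left(-148 + 7 \cdot \frac{1}{22} \cdot 4\right) 118 = \left(-148 + \frac{14}{11}\right) 118 = \left(- \frac{1614}{11}\right) 118 = - \frac{190452}{11}$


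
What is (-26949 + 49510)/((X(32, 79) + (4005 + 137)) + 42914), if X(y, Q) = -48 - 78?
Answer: 22561/46930 ≈ 0.48074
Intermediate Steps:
X(y, Q) = -126
(-26949 + 49510)/((X(32, 79) + (4005 + 137)) + 42914) = (-26949 + 49510)/((-126 + (4005 + 137)) + 42914) = 22561/((-126 + 4142) + 42914) = 22561/(4016 + 42914) = 22561/46930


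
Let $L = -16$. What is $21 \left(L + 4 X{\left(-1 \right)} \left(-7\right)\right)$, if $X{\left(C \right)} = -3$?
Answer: $1428$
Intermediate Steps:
$21 \left(L + 4 X{\left(-1 \right)} \left(-7\right)\right) = 21 \left(-16 + 4 \left(-3\right) \left(-7\right)\right) = 21 \left(-16 - -84\right) = 21 \left(-16 + 84\right) = 21 \cdot 68 = 1428$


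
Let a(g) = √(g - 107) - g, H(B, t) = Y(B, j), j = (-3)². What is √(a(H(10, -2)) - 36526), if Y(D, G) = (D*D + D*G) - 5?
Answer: √(-36711 + √78) ≈ 191.58*I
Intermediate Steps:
j = 9
Y(D, G) = -5 + D² + D*G (Y(D, G) = (D² + D*G) - 5 = -5 + D² + D*G)
H(B, t) = -5 + B² + 9*B (H(B, t) = -5 + B² + B*9 = -5 + B² + 9*B)
a(g) = √(-107 + g) - g
√(a(H(10, -2)) - 36526) = √((√(-107 + (-5 + 10² + 9*10)) - (-5 + 10² + 9*10)) - 36526) = √((√(-107 + (-5 + 100 + 90)) - (-5 + 100 + 90)) - 36526) = √((√(-107 + 185) - 1*185) - 36526) = √((√78 - 185) - 36526) = √((-185 + √78) - 36526) = √(-36711 + √78)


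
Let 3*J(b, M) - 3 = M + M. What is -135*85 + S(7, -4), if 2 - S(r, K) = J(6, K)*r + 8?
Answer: -34408/3 ≈ -11469.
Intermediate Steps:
J(b, M) = 1 + 2*M/3 (J(b, M) = 1 + (M + M)/3 = 1 + (2*M)/3 = 1 + 2*M/3)
S(r, K) = -6 - r*(1 + 2*K/3) (S(r, K) = 2 - ((1 + 2*K/3)*r + 8) = 2 - (r*(1 + 2*K/3) + 8) = 2 - (8 + r*(1 + 2*K/3)) = 2 + (-8 - r*(1 + 2*K/3)) = -6 - r*(1 + 2*K/3))
-135*85 + S(7, -4) = -135*85 + (-6 - ⅓*7*(3 + 2*(-4))) = -11475 + (-6 - ⅓*7*(3 - 8)) = -11475 + (-6 - ⅓*7*(-5)) = -11475 + (-6 + 35/3) = -11475 + 17/3 = -34408/3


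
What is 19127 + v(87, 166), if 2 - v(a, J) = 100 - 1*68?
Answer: 19097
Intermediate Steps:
v(a, J) = -30 (v(a, J) = 2 - (100 - 1*68) = 2 - (100 - 68) = 2 - 1*32 = 2 - 32 = -30)
19127 + v(87, 166) = 19127 - 30 = 19097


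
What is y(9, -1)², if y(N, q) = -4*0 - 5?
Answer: 25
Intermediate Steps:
y(N, q) = -5 (y(N, q) = 0 - 5 = -5)
y(9, -1)² = (-5)² = 25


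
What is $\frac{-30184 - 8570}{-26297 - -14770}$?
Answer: $\frac{38754}{11527} \approx 3.362$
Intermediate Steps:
$\frac{-30184 - 8570}{-26297 - -14770} = - \frac{38754}{-26297 + 14770} = - \frac{38754}{-11527} = \left(-38754\right) \left(- \frac{1}{11527}\right) = \frac{38754}{11527}$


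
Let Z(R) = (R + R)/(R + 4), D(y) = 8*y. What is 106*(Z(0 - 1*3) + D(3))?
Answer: 1908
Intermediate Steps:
Z(R) = 2*R/(4 + R) (Z(R) = (2*R)/(4 + R) = 2*R/(4 + R))
106*(Z(0 - 1*3) + D(3)) = 106*(2*(0 - 1*3)/(4 + (0 - 1*3)) + 8*3) = 106*(2*(0 - 3)/(4 + (0 - 3)) + 24) = 106*(2*(-3)/(4 - 3) + 24) = 106*(2*(-3)/1 + 24) = 106*(2*(-3)*1 + 24) = 106*(-6 + 24) = 106*18 = 1908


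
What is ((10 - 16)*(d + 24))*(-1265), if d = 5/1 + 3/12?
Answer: 444015/2 ≈ 2.2201e+5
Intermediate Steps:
d = 21/4 (d = 5*1 + 3*(1/12) = 5 + ¼ = 21/4 ≈ 5.2500)
((10 - 16)*(d + 24))*(-1265) = ((10 - 16)*(21/4 + 24))*(-1265) = -6*117/4*(-1265) = -351/2*(-1265) = 444015/2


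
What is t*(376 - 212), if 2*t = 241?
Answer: 19762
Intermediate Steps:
t = 241/2 (t = (1/2)*241 = 241/2 ≈ 120.50)
t*(376 - 212) = 241*(376 - 212)/2 = (241/2)*164 = 19762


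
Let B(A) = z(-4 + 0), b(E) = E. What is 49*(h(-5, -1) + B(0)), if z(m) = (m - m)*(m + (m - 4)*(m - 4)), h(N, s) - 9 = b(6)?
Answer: 735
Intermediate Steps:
h(N, s) = 15 (h(N, s) = 9 + 6 = 15)
z(m) = 0 (z(m) = 0*(m + (-4 + m)*(-4 + m)) = 0*(m + (-4 + m)²) = 0)
B(A) = 0
49*(h(-5, -1) + B(0)) = 49*(15 + 0) = 49*15 = 735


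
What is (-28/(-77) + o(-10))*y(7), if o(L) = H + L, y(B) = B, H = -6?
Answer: -1204/11 ≈ -109.45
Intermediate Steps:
o(L) = -6 + L
(-28/(-77) + o(-10))*y(7) = (-28/(-77) + (-6 - 10))*7 = (-28*(-1/77) - 16)*7 = (4/11 - 16)*7 = -172/11*7 = -1204/11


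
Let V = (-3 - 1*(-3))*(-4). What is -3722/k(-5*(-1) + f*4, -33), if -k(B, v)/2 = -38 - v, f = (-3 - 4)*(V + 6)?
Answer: -1861/5 ≈ -372.20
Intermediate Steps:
V = 0 (V = (-3 + 3)*(-4) = 0*(-4) = 0)
f = -42 (f = (-3 - 4)*(0 + 6) = -7*6 = -42)
k(B, v) = 76 + 2*v (k(B, v) = -2*(-38 - v) = 76 + 2*v)
-3722/k(-5*(-1) + f*4, -33) = -3722/(76 + 2*(-33)) = -3722/(76 - 66) = -3722/10 = -3722*⅒ = -1861/5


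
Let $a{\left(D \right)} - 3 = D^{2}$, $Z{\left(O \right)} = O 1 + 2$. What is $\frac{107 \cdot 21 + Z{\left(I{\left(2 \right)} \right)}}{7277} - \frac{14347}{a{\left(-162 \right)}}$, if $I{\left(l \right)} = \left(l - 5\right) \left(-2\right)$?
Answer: $- \frac{45216134}{190999419} \approx -0.23673$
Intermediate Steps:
$I{\left(l \right)} = 10 - 2 l$ ($I{\left(l \right)} = \left(-5 + l\right) \left(-2\right) = 10 - 2 l$)
$Z{\left(O \right)} = 2 + O$ ($Z{\left(O \right)} = O + 2 = 2 + O$)
$a{\left(D \right)} = 3 + D^{2}$
$\frac{107 \cdot 21 + Z{\left(I{\left(2 \right)} \right)}}{7277} - \frac{14347}{a{\left(-162 \right)}} = \frac{107 \cdot 21 + \left(2 + \left(10 - 4\right)\right)}{7277} - \frac{14347}{3 + \left(-162\right)^{2}} = \left(2247 + \left(2 + \left(10 - 4\right)\right)\right) \frac{1}{7277} - \frac{14347}{3 + 26244} = \left(2247 + \left(2 + 6\right)\right) \frac{1}{7277} - \frac{14347}{26247} = \left(2247 + 8\right) \frac{1}{7277} - \frac{14347}{26247} = 2255 \cdot \frac{1}{7277} - \frac{14347}{26247} = \frac{2255}{7277} - \frac{14347}{26247} = - \frac{45216134}{190999419}$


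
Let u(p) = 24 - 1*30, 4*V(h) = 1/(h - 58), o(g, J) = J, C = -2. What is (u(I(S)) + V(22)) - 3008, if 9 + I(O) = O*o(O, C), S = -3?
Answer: -434017/144 ≈ -3014.0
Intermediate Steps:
V(h) = 1/(4*(-58 + h)) (V(h) = 1/(4*(h - 58)) = 1/(4*(-58 + h)))
I(O) = -9 - 2*O (I(O) = -9 + O*(-2) = -9 - 2*O)
u(p) = -6 (u(p) = 24 - 30 = -6)
(u(I(S)) + V(22)) - 3008 = (-6 + 1/(4*(-58 + 22))) - 3008 = (-6 + (¼)/(-36)) - 3008 = (-6 + (¼)*(-1/36)) - 3008 = (-6 - 1/144) - 3008 = -865/144 - 3008 = -434017/144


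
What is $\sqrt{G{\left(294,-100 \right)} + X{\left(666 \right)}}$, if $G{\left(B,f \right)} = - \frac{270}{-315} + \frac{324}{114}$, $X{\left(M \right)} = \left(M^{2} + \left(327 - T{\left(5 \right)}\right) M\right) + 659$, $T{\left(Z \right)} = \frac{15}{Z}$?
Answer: $\frac{\sqrt{11674787747}}{133} \approx 812.41$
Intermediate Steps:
$X{\left(M \right)} = 659 + M^{2} + 324 M$ ($X{\left(M \right)} = \left(M^{2} + \left(327 - \frac{15}{5}\right) M\right) + 659 = \left(M^{2} + \left(327 - 15 \cdot \frac{1}{5}\right) M\right) + 659 = \left(M^{2} + \left(327 - 3\right) M\right) + 659 = \left(M^{2} + 324 M\right) + 659 = 659 + M^{2} + 324 M$)
$G{\left(B,f \right)} = \frac{492}{133}$ ($G{\left(B,f \right)} = \left(-270\right) \left(- \frac{1}{315}\right) + 324 \cdot \frac{1}{114} = \frac{6}{7} + \frac{54}{19} = \frac{492}{133}$)
$\sqrt{G{\left(294,-100 \right)} + X{\left(666 \right)}} = \sqrt{\frac{492}{133} + \left(659 + 666^{2} + 324 \cdot 666\right)} = \sqrt{\frac{492}{133} + \left(659 + 443556 + 215784\right)} = \sqrt{\frac{492}{133} + 659999} = \sqrt{\frac{87780359}{133}} = \frac{\sqrt{11674787747}}{133}$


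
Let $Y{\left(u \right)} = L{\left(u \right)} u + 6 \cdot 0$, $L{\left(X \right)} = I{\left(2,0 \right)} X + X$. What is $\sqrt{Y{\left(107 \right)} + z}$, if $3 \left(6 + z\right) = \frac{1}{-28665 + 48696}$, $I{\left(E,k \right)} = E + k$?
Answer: $\frac{\sqrt{13779015848378}}{20031} \approx 185.31$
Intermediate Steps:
$L{\left(X \right)} = 3 X$ ($L{\left(X \right)} = \left(2 + 0\right) X + X = 2 X + X = 3 X$)
$Y{\left(u \right)} = 3 u^{2}$ ($Y{\left(u \right)} = 3 u u + 6 \cdot 0 = 3 u^{2} + 0 = 3 u^{2}$)
$z = - \frac{360557}{60093}$ ($z = -6 + \frac{1}{3 \left(-28665 + 48696\right)} = -6 + \frac{1}{3 \cdot 20031} = -6 + \frac{1}{3} \cdot \frac{1}{20031} = -6 + \frac{1}{60093} = - \frac{360557}{60093} \approx -6.0$)
$\sqrt{Y{\left(107 \right)} + z} = \sqrt{3 \cdot 107^{2} - \frac{360557}{60093}} = \sqrt{3 \cdot 11449 - \frac{360557}{60093}} = \sqrt{34347 - \frac{360557}{60093}} = \sqrt{\frac{2063653714}{60093}} = \frac{\sqrt{13779015848378}}{20031}$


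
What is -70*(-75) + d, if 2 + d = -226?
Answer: 5022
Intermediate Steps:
d = -228 (d = -2 - 226 = -228)
-70*(-75) + d = -70*(-75) - 228 = 5250 - 228 = 5022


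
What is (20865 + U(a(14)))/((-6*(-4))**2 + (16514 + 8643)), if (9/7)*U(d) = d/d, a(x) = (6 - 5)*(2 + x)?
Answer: 187792/231597 ≈ 0.81086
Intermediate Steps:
a(x) = 2 + x (a(x) = 1*(2 + x) = 2 + x)
U(d) = 7/9 (U(d) = 7*(d/d)/9 = (7/9)*1 = 7/9)
(20865 + U(a(14)))/((-6*(-4))**2 + (16514 + 8643)) = (20865 + 7/9)/((-6*(-4))**2 + (16514 + 8643)) = 187792/(9*(24**2 + 25157)) = 187792/(9*(576 + 25157)) = (187792/9)/25733 = (187792/9)*(1/25733) = 187792/231597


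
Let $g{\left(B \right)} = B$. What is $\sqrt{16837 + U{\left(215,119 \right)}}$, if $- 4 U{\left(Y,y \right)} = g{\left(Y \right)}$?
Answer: $\frac{\sqrt{67133}}{2} \approx 129.55$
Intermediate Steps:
$U{\left(Y,y \right)} = - \frac{Y}{4}$
$\sqrt{16837 + U{\left(215,119 \right)}} = \sqrt{16837 - \frac{215}{4}} = \sqrt{\frac{67133}{4}} = \frac{\sqrt{67133}}{2}$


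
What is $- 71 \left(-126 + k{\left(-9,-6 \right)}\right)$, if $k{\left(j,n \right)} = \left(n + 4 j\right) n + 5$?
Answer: $-9301$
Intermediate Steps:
$k{\left(j,n \right)} = 5 + n \left(n + 4 j\right)$ ($k{\left(j,n \right)} = n \left(n + 4 j\right) + 5 = 5 + n \left(n + 4 j\right)$)
$- 71 \left(-126 + k{\left(-9,-6 \right)}\right) = - 71 \left(-126 + \left(5 + \left(-6\right)^{2} + 4 \left(-9\right) \left(-6\right)\right)\right) = - 71 \left(-126 + \left(5 + 36 + 216\right)\right) = - 71 \left(-126 + 257\right) = \left(-71\right) 131 = -9301$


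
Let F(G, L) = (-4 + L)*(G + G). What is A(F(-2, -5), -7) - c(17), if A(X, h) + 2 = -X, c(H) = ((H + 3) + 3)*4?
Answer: -130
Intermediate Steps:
F(G, L) = 2*G*(-4 + L) (F(G, L) = (-4 + L)*(2*G) = 2*G*(-4 + L))
c(H) = 24 + 4*H (c(H) = ((3 + H) + 3)*4 = (6 + H)*4 = 24 + 4*H)
A(X, h) = -2 - X
A(F(-2, -5), -7) - c(17) = (-2 - 2*(-2)*(-4 - 5)) - (24 + 4*17) = (-2 - 2*(-2)*(-9)) - (24 + 68) = (-2 - 1*36) - 1*92 = (-2 - 36) - 92 = -38 - 92 = -130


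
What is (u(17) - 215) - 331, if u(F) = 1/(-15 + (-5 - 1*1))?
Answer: -11467/21 ≈ -546.05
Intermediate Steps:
u(F) = -1/21 (u(F) = 1/(-15 + (-5 - 1)) = 1/(-15 - 6) = 1/(-21) = -1/21)
(u(17) - 215) - 331 = (-1/21 - 215) - 331 = -4516/21 - 331 = -11467/21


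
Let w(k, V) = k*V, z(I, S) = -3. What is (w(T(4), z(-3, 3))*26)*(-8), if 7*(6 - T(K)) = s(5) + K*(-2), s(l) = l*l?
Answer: 15600/7 ≈ 2228.6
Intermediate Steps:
s(l) = l**2
T(K) = 17/7 + 2*K/7 (T(K) = 6 - (5**2 + K*(-2))/7 = 6 - (25 - 2*K)/7 = 6 + (-25/7 + 2*K/7) = 17/7 + 2*K/7)
w(k, V) = V*k
(w(T(4), z(-3, 3))*26)*(-8) = (-3*(17/7 + (2/7)*4)*26)*(-8) = (-3*(17/7 + 8/7)*26)*(-8) = (-3*25/7*26)*(-8) = -75/7*26*(-8) = -1950/7*(-8) = 15600/7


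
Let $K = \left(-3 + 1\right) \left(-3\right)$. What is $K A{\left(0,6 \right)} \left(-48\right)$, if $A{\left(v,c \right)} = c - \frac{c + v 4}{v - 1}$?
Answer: $-3456$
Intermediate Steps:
$K = 6$ ($K = \left(-2\right) \left(-3\right) = 6$)
$A{\left(v,c \right)} = c - \frac{c + 4 v}{-1 + v}$
$K A{\left(0,6 \right)} \left(-48\right) = 6 \frac{\left(-4\right) 0 - 12 + 6 \cdot 0}{-1 + 0} \left(-48\right) = 6 \frac{0 - 12 + 0}{-1} \left(-48\right) = 6 \left(\left(-1\right) \left(-12\right)\right) \left(-48\right) = 6 \cdot 12 \left(-48\right) = 72 \left(-48\right) = -3456$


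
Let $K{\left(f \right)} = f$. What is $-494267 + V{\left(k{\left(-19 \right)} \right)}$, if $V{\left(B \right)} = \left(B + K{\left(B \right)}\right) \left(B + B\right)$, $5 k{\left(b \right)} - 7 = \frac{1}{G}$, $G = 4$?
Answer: $- \frac{49425859}{100} \approx -4.9426 \cdot 10^{5}$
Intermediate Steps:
$k{\left(b \right)} = \frac{29}{20}$ ($k{\left(b \right)} = \frac{7}{5} + \frac{1}{5 \cdot 4} = \frac{7}{5} + \frac{1}{5} \cdot \frac{1}{4} = \frac{7}{5} + \frac{1}{20} = \frac{29}{20}$)
$V{\left(B \right)} = 4 B^{2}$ ($V{\left(B \right)} = \left(B + B\right) \left(B + B\right) = 2 B 2 B = 4 B^{2}$)
$-494267 + V{\left(k{\left(-19 \right)} \right)} = -494267 + 4 \left(\frac{29}{20}\right)^{2} = -494267 + 4 \cdot \frac{841}{400} = -494267 + \frac{841}{100} = - \frac{49425859}{100}$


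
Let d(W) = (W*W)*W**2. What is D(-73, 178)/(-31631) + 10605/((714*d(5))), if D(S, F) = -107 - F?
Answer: 4405981/134431750 ≈ 0.032775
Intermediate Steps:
d(W) = W**4 (d(W) = W**2*W**2 = W**4)
D(-73, 178)/(-31631) + 10605/((714*d(5))) = (-107 - 1*178)/(-31631) + 10605/((714*5**4)) = (-107 - 178)*(-1/31631) + 10605/((714*625)) = -285*(-1/31631) + 10605/446250 = 285/31631 + 10605*(1/446250) = 285/31631 + 101/4250 = 4405981/134431750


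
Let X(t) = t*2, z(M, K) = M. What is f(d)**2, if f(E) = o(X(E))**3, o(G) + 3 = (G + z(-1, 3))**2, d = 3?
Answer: 113379904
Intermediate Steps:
X(t) = 2*t
o(G) = -3 + (-1 + G)**2 (o(G) = -3 + (G - 1)**2 = -3 + (-1 + G)**2)
f(E) = (-3 + (-1 + 2*E)**2)**3
f(d)**2 = ((-3 + (-1 + 2*3)**2)**3)**2 = ((-3 + (-1 + 6)**2)**3)**2 = ((-3 + 5**2)**3)**2 = ((-3 + 25)**3)**2 = (22**3)**2 = 10648**2 = 113379904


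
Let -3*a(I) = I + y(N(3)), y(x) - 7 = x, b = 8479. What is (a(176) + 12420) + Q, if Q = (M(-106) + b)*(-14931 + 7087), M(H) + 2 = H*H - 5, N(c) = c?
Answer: -154577194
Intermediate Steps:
y(x) = 7 + x
M(H) = -7 + H² (M(H) = -2 + (H*H - 5) = -2 + (H² - 5) = -2 + (-5 + H²) = -7 + H²)
a(I) = -10/3 - I/3 (a(I) = -(I + (7 + 3))/3 = -(I + 10)/3 = -(10 + I)/3 = -10/3 - I/3)
Q = -154589552 (Q = ((-7 + (-106)²) + 8479)*(-14931 + 7087) = ((-7 + 11236) + 8479)*(-7844) = (11229 + 8479)*(-7844) = 19708*(-7844) = -154589552)
(a(176) + 12420) + Q = ((-10/3 - ⅓*176) + 12420) - 154589552 = ((-10/3 - 176/3) + 12420) - 154589552 = (-62 + 12420) - 154589552 = 12358 - 154589552 = -154577194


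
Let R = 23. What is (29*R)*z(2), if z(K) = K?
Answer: 1334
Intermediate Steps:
(29*R)*z(2) = (29*23)*2 = 667*2 = 1334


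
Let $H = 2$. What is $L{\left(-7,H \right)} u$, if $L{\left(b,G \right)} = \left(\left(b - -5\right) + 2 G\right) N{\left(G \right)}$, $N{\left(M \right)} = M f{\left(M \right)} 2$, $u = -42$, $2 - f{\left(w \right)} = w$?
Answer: $0$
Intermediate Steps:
$f{\left(w \right)} = 2 - w$
$N{\left(M \right)} = 2 M \left(2 - M\right)$ ($N{\left(M \right)} = M \left(2 - M\right) 2 = 2 M \left(2 - M\right)$)
$L{\left(b,G \right)} = 2 G \left(2 - G\right) \left(5 + b + 2 G\right)$ ($L{\left(b,G \right)} = \left(\left(b - -5\right) + 2 G\right) 2 G \left(2 - G\right) = \left(\left(b + 5\right) + 2 G\right) 2 G \left(2 - G\right) = \left(\left(5 + b\right) + 2 G\right) 2 G \left(2 - G\right) = \left(5 + b + 2 G\right) 2 G \left(2 - G\right) = 2 G \left(2 - G\right) \left(5 + b + 2 G\right)$)
$L{\left(-7,H \right)} u = \left(-2\right) 2 \left(-2 + 2\right) \left(5 - 7 + 2 \cdot 2\right) \left(-42\right) = \left(-2\right) 2 \cdot 0 \left(5 - 7 + 4\right) \left(-42\right) = \left(-2\right) 2 \cdot 0 \cdot 2 \left(-42\right) = 0 \left(-42\right) = 0$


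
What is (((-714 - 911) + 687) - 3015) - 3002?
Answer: -6955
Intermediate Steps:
(((-714 - 911) + 687) - 3015) - 3002 = ((-1625 + 687) - 3015) - 3002 = (-938 - 3015) - 3002 = -3953 - 3002 = -6955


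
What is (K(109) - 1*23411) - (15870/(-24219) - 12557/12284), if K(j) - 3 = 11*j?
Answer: -95750957129/4311684 ≈ -22207.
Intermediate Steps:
K(j) = 3 + 11*j
(K(109) - 1*23411) - (15870/(-24219) - 12557/12284) = ((3 + 11*109) - 1*23411) - (15870/(-24219) - 12557/12284) = ((3 + 1199) - 23411) - (15870*(-1/24219) - 12557*1/12284) = (1202 - 23411) - (-230/351 - 12557/12284) = -22209 - 1*(-7232827/4311684) = -22209 + 7232827/4311684 = -95750957129/4311684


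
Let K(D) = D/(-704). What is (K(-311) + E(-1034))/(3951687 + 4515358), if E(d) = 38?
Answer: 27063/5960799680 ≈ 4.5402e-6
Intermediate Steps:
K(D) = -D/704 (K(D) = D*(-1/704) = -D/704)
(K(-311) + E(-1034))/(3951687 + 4515358) = (-1/704*(-311) + 38)/(3951687 + 4515358) = (311/704 + 38)/8467045 = (27063/704)*(1/8467045) = 27063/5960799680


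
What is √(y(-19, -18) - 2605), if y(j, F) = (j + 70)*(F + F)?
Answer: I*√4441 ≈ 66.641*I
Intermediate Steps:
y(j, F) = 2*F*(70 + j) (y(j, F) = (70 + j)*(2*F) = 2*F*(70 + j))
√(y(-19, -18) - 2605) = √(2*(-18)*(70 - 19) - 2605) = √(2*(-18)*51 - 2605) = √(-1836 - 2605) = √(-4441) = I*√4441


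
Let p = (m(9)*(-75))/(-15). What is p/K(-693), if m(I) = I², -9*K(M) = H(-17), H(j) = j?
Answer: 3645/17 ≈ 214.41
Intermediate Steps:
K(M) = 17/9 (K(M) = -⅑*(-17) = 17/9)
p = 405 (p = (9²*(-75))/(-15) = (81*(-75))*(-1/15) = -6075*(-1/15) = 405)
p/K(-693) = 405/(17/9) = 405*(9/17) = 3645/17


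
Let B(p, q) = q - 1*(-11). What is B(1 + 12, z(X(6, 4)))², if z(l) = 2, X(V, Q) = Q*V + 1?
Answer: 169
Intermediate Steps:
X(V, Q) = 1 + Q*V
B(p, q) = 11 + q (B(p, q) = q + 11 = 11 + q)
B(1 + 12, z(X(6, 4)))² = (11 + 2)² = 13² = 169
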